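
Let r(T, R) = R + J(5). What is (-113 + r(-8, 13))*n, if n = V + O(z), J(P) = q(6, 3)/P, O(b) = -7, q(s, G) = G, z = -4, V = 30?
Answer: -11431/5 ≈ -2286.2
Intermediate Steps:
J(P) = 3/P
n = 23 (n = 30 - 7 = 23)
r(T, R) = 3/5 + R (r(T, R) = R + 3/5 = 3/5 + R)
(-113 + r(-8, 13))*n = (-113 + (3/5 + 13))*23 = (-113 + 68/5)*23 = -497/5*23 = -11431/5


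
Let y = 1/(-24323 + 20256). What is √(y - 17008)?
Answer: I*√5741237571/581 ≈ 130.41*I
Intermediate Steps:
y = -1/4067 (y = 1/(-4067) = -1/4067 ≈ -0.00024588)
√(y - 17008) = √(-1/4067 - 17008) = √(-69171537/4067) = I*√5741237571/581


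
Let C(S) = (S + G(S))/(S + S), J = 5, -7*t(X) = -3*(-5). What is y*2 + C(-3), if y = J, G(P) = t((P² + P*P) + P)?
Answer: 76/7 ≈ 10.857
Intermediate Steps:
t(X) = -15/7 (t(X) = -(-3)*(-5)/7 = -⅐*15 = -15/7)
G(P) = -15/7
y = 5
C(S) = (-15/7 + S)/(2*S) (C(S) = (S - 15/7)/(S + S) = (-15/7 + S)/((2*S)) = (-15/7 + S)*(1/(2*S)) = (-15/7 + S)/(2*S))
y*2 + C(-3) = 5*2 + (1/14)*(-15 + 7*(-3))/(-3) = 10 + (1/14)*(-⅓)*(-15 - 21) = 10 + (1/14)*(-⅓)*(-36) = 10 + 6/7 = 76/7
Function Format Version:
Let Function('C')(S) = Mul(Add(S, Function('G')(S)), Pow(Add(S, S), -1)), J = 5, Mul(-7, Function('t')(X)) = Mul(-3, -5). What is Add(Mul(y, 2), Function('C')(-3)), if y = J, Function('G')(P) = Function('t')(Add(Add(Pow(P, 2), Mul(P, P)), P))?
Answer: Rational(76, 7) ≈ 10.857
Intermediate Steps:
Function('t')(X) = Rational(-15, 7) (Function('t')(X) = Mul(Rational(-1, 7), Mul(-3, -5)) = Mul(Rational(-1, 7), 15) = Rational(-15, 7))
Function('G')(P) = Rational(-15, 7)
y = 5
Function('C')(S) = Mul(Rational(1, 2), Pow(S, -1), Add(Rational(-15, 7), S)) (Function('C')(S) = Mul(Add(S, Rational(-15, 7)), Pow(Add(S, S), -1)) = Mul(Add(Rational(-15, 7), S), Pow(Mul(2, S), -1)) = Mul(Add(Rational(-15, 7), S), Mul(Rational(1, 2), Pow(S, -1))) = Mul(Rational(1, 2), Pow(S, -1), Add(Rational(-15, 7), S)))
Add(Mul(y, 2), Function('C')(-3)) = Add(Mul(5, 2), Mul(Rational(1, 14), Pow(-3, -1), Add(-15, Mul(7, -3)))) = Add(10, Mul(Rational(1, 14), Rational(-1, 3), Add(-15, -21))) = Add(10, Mul(Rational(1, 14), Rational(-1, 3), -36)) = Add(10, Rational(6, 7)) = Rational(76, 7)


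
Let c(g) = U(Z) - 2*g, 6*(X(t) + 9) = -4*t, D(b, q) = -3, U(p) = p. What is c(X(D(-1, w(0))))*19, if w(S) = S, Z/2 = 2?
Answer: 342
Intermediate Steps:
Z = 4 (Z = 2*2 = 4)
X(t) = -9 - 2*t/3 (X(t) = -9 + (-4*t)/6 = -9 - 2*t/3)
c(g) = 4 - 2*g
c(X(D(-1, w(0))))*19 = (4 - 2*(-9 - ⅔*(-3)))*19 = (4 - 2*(-9 + 2))*19 = (4 - 2*(-7))*19 = (4 + 14)*19 = 18*19 = 342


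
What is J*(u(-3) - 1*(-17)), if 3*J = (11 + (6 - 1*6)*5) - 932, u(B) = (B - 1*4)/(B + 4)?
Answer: -3070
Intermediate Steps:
u(B) = (-4 + B)/(4 + B) (u(B) = (B - 4)/(4 + B) = (-4 + B)/(4 + B))
J = -307 (J = ((11 + (6 - 1*6)*5) - 932)/3 = ((11 + (6 - 6)*5) - 932)/3 = ((11 + 0*5) - 932)/3 = ((11 + 0) - 932)/3 = (11 - 932)/3 = (⅓)*(-921) = -307)
J*(u(-3) - 1*(-17)) = -307*((-4 - 3)/(4 - 3) - 1*(-17)) = -307*(-7/1 + 17) = -307*(1*(-7) + 17) = -307*(-7 + 17) = -307*10 = -3070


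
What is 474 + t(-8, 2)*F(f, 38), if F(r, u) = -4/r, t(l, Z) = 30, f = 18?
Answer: 1402/3 ≈ 467.33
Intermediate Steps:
474 + t(-8, 2)*F(f, 38) = 474 + 30*(-4/18) = 474 + 30*(-4*1/18) = 474 + 30*(-2/9) = 474 - 20/3 = 1402/3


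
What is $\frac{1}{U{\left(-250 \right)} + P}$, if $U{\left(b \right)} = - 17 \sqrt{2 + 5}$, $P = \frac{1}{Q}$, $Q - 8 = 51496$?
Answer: $- \frac{51504}{5366335258367} - \frac{45095254272 \sqrt{7}}{5366335258367} \approx -0.022233$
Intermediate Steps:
$Q = 51504$ ($Q = 8 + 51496 = 51504$)
$P = \frac{1}{51504} \approx 1.9416 \cdot 10^{-5}$
$U{\left(b \right)} = - 17 \sqrt{7}$
$\frac{1}{U{\left(-250 \right)} + P} = \frac{1}{- 17 \sqrt{7} + \frac{1}{51504}} = \frac{1}{\frac{1}{51504} - 17 \sqrt{7}}$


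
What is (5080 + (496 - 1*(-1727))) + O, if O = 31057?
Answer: 38360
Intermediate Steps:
(5080 + (496 - 1*(-1727))) + O = (5080 + (496 - 1*(-1727))) + 31057 = (5080 + (496 + 1727)) + 31057 = (5080 + 2223) + 31057 = 7303 + 31057 = 38360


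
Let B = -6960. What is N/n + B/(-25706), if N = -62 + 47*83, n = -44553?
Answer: 105701773/572639709 ≈ 0.18459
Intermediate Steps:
N = 3839 (N = -62 + 3901 = 3839)
N/n + B/(-25706) = 3839/(-44553) - 6960/(-25706) = 3839*(-1/44553) - 6960*(-1/25706) = -3839/44553 + 3480/12853 = 105701773/572639709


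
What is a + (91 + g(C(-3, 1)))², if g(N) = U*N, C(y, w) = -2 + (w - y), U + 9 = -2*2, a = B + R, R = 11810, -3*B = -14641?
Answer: 62746/3 ≈ 20915.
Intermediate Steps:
B = 14641/3 (B = -⅓*(-14641) = 14641/3 ≈ 4880.3)
a = 50071/3 (a = 14641/3 + 11810 = 50071/3 ≈ 16690.)
U = -13 (U = -9 - 2*2 = -9 - 4 = -13)
C(y, w) = -2 + w - y
g(N) = -13*N
a + (91 + g(C(-3, 1)))² = 50071/3 + (91 - 13*(-2 + 1 - 1*(-3)))² = 50071/3 + (91 - 13*(-2 + 1 + 3))² = 50071/3 + (91 - 13*2)² = 50071/3 + (91 - 26)² = 50071/3 + 65² = 50071/3 + 4225 = 62746/3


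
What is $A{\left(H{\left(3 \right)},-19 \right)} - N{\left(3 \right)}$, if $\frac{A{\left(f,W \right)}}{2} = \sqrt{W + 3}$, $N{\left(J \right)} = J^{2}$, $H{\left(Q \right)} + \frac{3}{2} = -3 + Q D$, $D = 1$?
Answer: $-9 + 8 i \approx -9.0 + 8.0 i$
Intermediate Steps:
$H{\left(Q \right)} = - \frac{9}{2} + Q$ ($H{\left(Q \right)} = - \frac{3}{2} + \left(-3 + Q 1\right) = - \frac{3}{2} + \left(-3 + Q\right) = - \frac{9}{2} + Q$)
$A{\left(f,W \right)} = 2 \sqrt{3 + W}$ ($A{\left(f,W \right)} = 2 \sqrt{W + 3} = 2 \sqrt{3 + W}$)
$A{\left(H{\left(3 \right)},-19 \right)} - N{\left(3 \right)} = 2 \sqrt{3 - 19} - 3^{2} = 2 \sqrt{-16} - 9 = 2 \cdot 4 i - 9 = 8 i - 9 = -9 + 8 i$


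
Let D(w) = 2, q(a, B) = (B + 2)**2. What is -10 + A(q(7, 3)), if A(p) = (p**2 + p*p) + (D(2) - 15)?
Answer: 1227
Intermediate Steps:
q(a, B) = (2 + B)**2
A(p) = -13 + 2*p**2 (A(p) = (p**2 + p*p) + (2 - 15) = (p**2 + p**2) - 13 = 2*p**2 - 13 = -13 + 2*p**2)
-10 + A(q(7, 3)) = -10 + (-13 + 2*((2 + 3)**2)**2) = -10 + (-13 + 2*(5**2)**2) = -10 + (-13 + 2*25**2) = -10 + (-13 + 2*625) = -10 + (-13 + 1250) = -10 + 1237 = 1227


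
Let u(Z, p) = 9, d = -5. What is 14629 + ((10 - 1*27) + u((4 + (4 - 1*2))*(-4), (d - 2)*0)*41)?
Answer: 14981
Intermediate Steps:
14629 + ((10 - 1*27) + u((4 + (4 - 1*2))*(-4), (d - 2)*0)*41) = 14629 + ((10 - 1*27) + 9*41) = 14629 + ((10 - 27) + 369) = 14629 + (-17 + 369) = 14629 + 352 = 14981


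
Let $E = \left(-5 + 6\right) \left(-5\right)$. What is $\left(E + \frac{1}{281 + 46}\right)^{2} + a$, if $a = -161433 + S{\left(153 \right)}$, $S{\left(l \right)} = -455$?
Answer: $- \frac{17307851996}{106929} \approx -1.6186 \cdot 10^{5}$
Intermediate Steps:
$E = -5$ ($E = 1 \left(-5\right) = -5$)
$a = -161888$ ($a = -161433 - 455 = -161888$)
$\left(E + \frac{1}{281 + 46}\right)^{2} + a = \left(-5 + \frac{1}{281 + 46}\right)^{2} - 161888 = \left(-5 + \frac{1}{327}\right)^{2} - 161888 = \left(- \frac{1634}{327}\right)^{2} - 161888 = \frac{2669956}{106929} - 161888 = - \frac{17307851996}{106929}$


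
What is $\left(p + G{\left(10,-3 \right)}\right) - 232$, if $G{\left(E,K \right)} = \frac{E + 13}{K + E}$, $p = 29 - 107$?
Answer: $- \frac{2147}{7} \approx -306.71$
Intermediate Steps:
$p = -78$ ($p = 29 - 107 = -78$)
$G{\left(E,K \right)} = \frac{13 + E}{E + K}$
$\left(p + G{\left(10,-3 \right)}\right) - 232 = \left(-78 + \frac{13 + 10}{10 - 3}\right) - 232 = \left(-78 + \frac{1}{7} \cdot 23\right) - 232 = \left(-78 + \frac{23}{7}\right) - 232 = - \frac{523}{7} - 232 = - \frac{2147}{7}$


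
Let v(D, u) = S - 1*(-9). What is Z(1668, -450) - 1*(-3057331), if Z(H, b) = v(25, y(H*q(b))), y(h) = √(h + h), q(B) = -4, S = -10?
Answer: 3057330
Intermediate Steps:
y(h) = √2*√h (y(h) = √(2*h) = √2*√h)
v(D, u) = -1 (v(D, u) = -10 - 1*(-9) = -10 + 9 = -1)
Z(H, b) = -1
Z(1668, -450) - 1*(-3057331) = -1 - 1*(-3057331) = -1 + 3057331 = 3057330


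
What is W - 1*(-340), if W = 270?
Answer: 610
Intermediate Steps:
W - 1*(-340) = 270 - 1*(-340) = 270 + 340 = 610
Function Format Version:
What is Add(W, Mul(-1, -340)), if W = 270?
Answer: 610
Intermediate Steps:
Add(W, Mul(-1, -340)) = Add(270, Mul(-1, -340)) = Add(270, 340) = 610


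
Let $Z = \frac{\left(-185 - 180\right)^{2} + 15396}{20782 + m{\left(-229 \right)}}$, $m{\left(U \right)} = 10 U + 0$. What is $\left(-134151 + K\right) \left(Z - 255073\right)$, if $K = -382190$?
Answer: $\frac{2435405609721595}{18492} \approx 1.317 \cdot 10^{11}$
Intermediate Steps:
$m{\left(U \right)} = 10 U$
$Z = \frac{148621}{18492}$ ($Z = \frac{\left(-185 - 180\right)^{2} + 15396}{20782 + 10 \left(-229\right)} = \frac{\left(-365\right)^{2} + 15396}{20782 - 2290} = \frac{133225 + 15396}{18492} = 148621 \cdot \frac{1}{18492} = \frac{148621}{18492} \approx 8.037$)
$\left(-134151 + K\right) \left(Z - 255073\right) = \left(-134151 - 382190\right) \left(\frac{148621}{18492} - 255073\right) = \left(-516341\right) \left(- \frac{4716661295}{18492}\right) = \frac{2435405609721595}{18492}$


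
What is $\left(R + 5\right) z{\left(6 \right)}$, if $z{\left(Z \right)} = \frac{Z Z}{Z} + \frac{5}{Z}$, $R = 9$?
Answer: $\frac{287}{3} \approx 95.667$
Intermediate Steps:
$z{\left(Z \right)} = Z + \frac{5}{Z}$ ($z{\left(Z \right)} = \frac{Z^{2}}{Z} + \frac{5}{Z} = Z + \frac{5}{Z}$)
$\left(R + 5\right) z{\left(6 \right)} = \left(9 + 5\right) \left(6 + \frac{5}{6}\right) = 14 \left(6 + 5 \cdot \frac{1}{6}\right) = 14 \left(6 + \frac{5}{6}\right) = 14 \cdot \frac{41}{6} = \frac{287}{3}$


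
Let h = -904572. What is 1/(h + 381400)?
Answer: -1/523172 ≈ -1.9114e-6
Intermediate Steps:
1/(h + 381400) = 1/(-904572 + 381400) = 1/(-523172) = -1/523172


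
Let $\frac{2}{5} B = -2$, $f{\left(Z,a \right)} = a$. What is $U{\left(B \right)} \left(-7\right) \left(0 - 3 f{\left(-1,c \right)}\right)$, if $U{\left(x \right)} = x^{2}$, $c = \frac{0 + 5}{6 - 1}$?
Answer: $525$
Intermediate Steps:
$c = 1$ ($c = \frac{5}{5} = 5 \cdot \frac{1}{5} = 1$)
$B = -5$ ($B = \frac{5}{2} \left(-2\right) = -5$)
$U{\left(B \right)} \left(-7\right) \left(0 - 3 f{\left(-1,c \right)}\right) = \left(-5\right)^{2} \left(-7\right) \left(0 - 3\right) = 25 \left(-7\right) \left(0 - 3\right) = \left(-175\right) \left(-3\right) = 525$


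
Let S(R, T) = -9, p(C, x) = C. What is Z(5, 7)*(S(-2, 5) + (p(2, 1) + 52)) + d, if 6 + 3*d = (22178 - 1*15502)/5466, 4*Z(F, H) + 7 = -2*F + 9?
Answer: -750970/8199 ≈ -91.593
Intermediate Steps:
Z(F, H) = ½ - F/2 (Z(F, H) = -7/4 + (-2*F + 9)/4 = -7/4 + (9 - 2*F)/4 = -7/4 + (9/4 - F/2) = ½ - F/2)
d = -13060/8199 (d = -2 + ((22178 - 1*15502)/5466)/3 = -2 + ((22178 - 15502)*(1/5466))/3 = -2 + (6676*(1/5466))/3 = -2 + (⅓)*(3338/2733) = -2 + 3338/8199 = -13060/8199 ≈ -1.5929)
Z(5, 7)*(S(-2, 5) + (p(2, 1) + 52)) + d = (½ - ½*5)*(-9 + (2 + 52)) - 13060/8199 = (½ - 5/2)*(-9 + 54) - 13060/8199 = -2*45 - 13060/8199 = -90 - 13060/8199 = -750970/8199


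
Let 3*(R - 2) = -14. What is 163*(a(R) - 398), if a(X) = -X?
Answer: -193318/3 ≈ -64439.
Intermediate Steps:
R = -8/3 (R = 2 + (⅓)*(-14) = 2 - 14/3 = -8/3 ≈ -2.6667)
163*(a(R) - 398) = 163*(-1*(-8/3) - 398) = 163*(8/3 - 398) = 163*(-1186/3) = -193318/3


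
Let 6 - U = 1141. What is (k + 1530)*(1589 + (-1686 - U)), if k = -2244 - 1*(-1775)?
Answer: 1101318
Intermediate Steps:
k = -469 (k = -2244 + 1775 = -469)
U = -1135 (U = 6 - 1*1141 = 6 - 1141 = -1135)
(k + 1530)*(1589 + (-1686 - U)) = (-469 + 1530)*(1589 + (-1686 - 1*(-1135))) = 1061*(1589 + (-1686 + 1135)) = 1061*(1589 - 551) = 1061*1038 = 1101318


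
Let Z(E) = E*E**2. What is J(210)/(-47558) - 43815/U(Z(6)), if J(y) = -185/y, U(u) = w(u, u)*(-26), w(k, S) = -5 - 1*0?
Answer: -8751765353/25966668 ≈ -337.04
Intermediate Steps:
w(k, S) = -5 (w(k, S) = -5 + 0 = -5)
Z(E) = E**3
U(u) = 130 (U(u) = -5*(-26) = 130)
J(210)/(-47558) - 43815/U(Z(6)) = -185/210/(-47558) - 43815/130 = -185*1/210*(-1/47558) - 43815*1/130 = -37/42*(-1/47558) - 8763/26 = 37/1997436 - 8763/26 = -8751765353/25966668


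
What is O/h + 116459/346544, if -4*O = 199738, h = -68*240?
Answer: 2400639031/706949760 ≈ 3.3958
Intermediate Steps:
h = -16320
O = -99869/2 (O = -¼*199738 = -99869/2 ≈ -49935.)
O/h + 116459/346544 = -99869/2/(-16320) + 116459/346544 = -99869/2*(-1/16320) + 116459*(1/346544) = 99869/32640 + 116459/346544 = 2400639031/706949760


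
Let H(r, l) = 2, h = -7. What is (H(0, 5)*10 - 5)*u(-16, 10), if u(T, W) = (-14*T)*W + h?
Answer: 33495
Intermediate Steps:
u(T, W) = -7 - 14*T*W (u(T, W) = (-14*T)*W - 7 = -14*T*W - 7 = -7 - 14*T*W)
(H(0, 5)*10 - 5)*u(-16, 10) = (2*10 - 5)*(-7 - 14*(-16)*10) = (20 - 5)*(-7 + 2240) = 15*2233 = 33495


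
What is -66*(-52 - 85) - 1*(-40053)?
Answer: 49095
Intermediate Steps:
-66*(-52 - 85) - 1*(-40053) = -66*(-137) + 40053 = 9042 + 40053 = 49095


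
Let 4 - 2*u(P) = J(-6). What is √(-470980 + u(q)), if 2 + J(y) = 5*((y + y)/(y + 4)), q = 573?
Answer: 4*I*√29437 ≈ 686.29*I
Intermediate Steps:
J(y) = -2 + 10*y/(4 + y) (J(y) = -2 + 5*((y + y)/(y + 4)) = -2 + 5*((2*y)/(4 + y)) = -2 + 5*(2*y/(4 + y)) = -2 + 10*y/(4 + y))
u(P) = -12 (u(P) = 2 - 4*(-1 - 6)/(4 - 6) = 2 - 4*(-7)/(-2) = 2 - 4*(-1)*(-7)/2 = 2 - ½*28 = 2 - 14 = -12)
√(-470980 + u(q)) = √(-470980 - 12) = √(-470992) = 4*I*√29437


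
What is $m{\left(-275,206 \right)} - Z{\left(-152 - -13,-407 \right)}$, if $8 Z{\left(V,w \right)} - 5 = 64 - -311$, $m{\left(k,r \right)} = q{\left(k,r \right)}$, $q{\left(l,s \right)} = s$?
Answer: $\frac{317}{2} \approx 158.5$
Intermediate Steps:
$m{\left(k,r \right)} = r$
$Z{\left(V,w \right)} = \frac{95}{2}$ ($Z{\left(V,w \right)} = \frac{5}{8} + \frac{64 - -311}{8} = \frac{5}{8} + \frac{64 + 311}{8} = \frac{5}{8} + \frac{1}{8} \cdot 375 = \frac{5}{8} + \frac{375}{8} = \frac{95}{2}$)
$m{\left(-275,206 \right)} - Z{\left(-152 - -13,-407 \right)} = 206 - \frac{95}{2} = \frac{317}{2}$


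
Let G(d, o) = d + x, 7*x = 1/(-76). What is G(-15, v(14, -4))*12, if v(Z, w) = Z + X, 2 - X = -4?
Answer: -23943/133 ≈ -180.02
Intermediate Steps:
X = 6 (X = 2 - 1*(-4) = 2 + 4 = 6)
v(Z, w) = 6 + Z (v(Z, w) = Z + 6 = 6 + Z)
x = -1/532 (x = (⅐)/(-76) = (⅐)*(-1/76) = -1/532 ≈ -0.0018797)
G(d, o) = -1/532 + d (G(d, o) = d - 1/532 = -1/532 + d)
G(-15, v(14, -4))*12 = (-1/532 - 15)*12 = -7981/532*12 = -23943/133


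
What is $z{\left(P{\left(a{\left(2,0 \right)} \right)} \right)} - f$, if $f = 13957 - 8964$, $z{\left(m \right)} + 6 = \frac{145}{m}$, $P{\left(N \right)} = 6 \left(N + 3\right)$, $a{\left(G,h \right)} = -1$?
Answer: $- \frac{59843}{12} \approx -4986.9$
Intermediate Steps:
$P{\left(N \right)} = 18 + 6 N$ ($P{\left(N \right)} = 6 \left(3 + N\right) = 18 + 6 N$)
$z{\left(m \right)} = -6 + \frac{145}{m}$
$f = 4993$ ($f = 13957 - 8964 = 4993$)
$z{\left(P{\left(a{\left(2,0 \right)} \right)} \right)} - f = \left(-6 + \frac{145}{18 + 6 \left(-1\right)}\right) - 4993 = \left(-6 + \frac{145}{18 - 6}\right) - 4993 = \left(-6 + \frac{145}{12}\right) - 4993 = \frac{73}{12} - 4993 = - \frac{59843}{12}$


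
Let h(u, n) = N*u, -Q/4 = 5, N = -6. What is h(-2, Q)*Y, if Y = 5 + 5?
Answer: 120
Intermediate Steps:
Q = -20 (Q = -4*5 = -20)
h(u, n) = -6*u
Y = 10
h(-2, Q)*Y = -6*(-2)*10 = 12*10 = 120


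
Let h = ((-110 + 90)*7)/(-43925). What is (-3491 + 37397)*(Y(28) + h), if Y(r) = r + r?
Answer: 2383049304/1255 ≈ 1.8988e+6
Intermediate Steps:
Y(r) = 2*r
h = 4/1255 (h = -20*7*(-1/43925) = -140*(-1/43925) = 4/1255 ≈ 0.0031873)
(-3491 + 37397)*(Y(28) + h) = (-3491 + 37397)*(2*28 + 4/1255) = 33906*(56 + 4/1255) = 33906*(70284/1255) = 2383049304/1255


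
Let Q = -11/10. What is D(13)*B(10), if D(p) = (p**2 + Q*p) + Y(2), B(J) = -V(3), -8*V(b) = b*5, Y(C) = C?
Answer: 4701/16 ≈ 293.81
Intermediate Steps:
Q = -11/10 (Q = -11*1/10 = -11/10 ≈ -1.1000)
V(b) = -5*b/8 (V(b) = -b*5/8 = -5*b/8)
B(J) = 15/8 (B(J) = -(-5)*3/8 = -1*(-15/8) = 15/8)
D(p) = 2 + p**2 - 11*p/10 (D(p) = (p**2 - 11*p/10) + 2 = 2 + p**2 - 11*p/10)
D(13)*B(10) = (2 + 13**2 - 11/10*13)*(15/8) = (2 + 169 - 143/10)*(15/8) = (1567/10)*(15/8) = 4701/16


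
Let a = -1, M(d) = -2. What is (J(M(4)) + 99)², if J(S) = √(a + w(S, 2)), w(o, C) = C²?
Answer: (99 + √3)² ≈ 10147.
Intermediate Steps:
J(S) = √3 (J(S) = √(-1 + 2²) = √(-1 + 4) = √3)
(J(M(4)) + 99)² = (√3 + 99)² = (99 + √3)²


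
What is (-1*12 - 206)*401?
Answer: -87418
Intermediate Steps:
(-1*12 - 206)*401 = (-12 - 206)*401 = -218*401 = -87418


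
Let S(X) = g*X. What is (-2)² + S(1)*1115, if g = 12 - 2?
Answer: 11154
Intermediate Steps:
g = 10
S(X) = 10*X
(-2)² + S(1)*1115 = (-2)² + (10*1)*1115 = 4 + 10*1115 = 4 + 11150 = 11154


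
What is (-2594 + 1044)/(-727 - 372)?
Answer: 1550/1099 ≈ 1.4104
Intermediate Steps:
(-2594 + 1044)/(-727 - 372) = -1550/(-1099) = -1550*(-1/1099) = 1550/1099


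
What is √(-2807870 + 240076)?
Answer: I*√2567794 ≈ 1602.4*I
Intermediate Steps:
√(-2807870 + 240076) = √(-2567794) = I*√2567794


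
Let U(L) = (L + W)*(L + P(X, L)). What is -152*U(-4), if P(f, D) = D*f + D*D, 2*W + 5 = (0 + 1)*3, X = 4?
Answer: -3040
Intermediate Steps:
W = -1 (W = -5/2 + ((0 + 1)*3)/2 = -5/2 + (1*3)/2 = -5/2 + (1/2)*3 = -5/2 + 3/2 = -1)
P(f, D) = D**2 + D*f (P(f, D) = D*f + D**2 = D**2 + D*f)
U(L) = (-1 + L)*(L + L*(4 + L)) (U(L) = (L - 1)*(L + L*(L + 4)) = (-1 + L)*(L + L*(4 + L)))
-152*U(-4) = -(-608)*(-5 - 4*(4 - 4)) = -(-608)*(-5 - 4*0) = -(-608)*(-5 + 0) = -(-608)*(-5) = -152*20 = -3040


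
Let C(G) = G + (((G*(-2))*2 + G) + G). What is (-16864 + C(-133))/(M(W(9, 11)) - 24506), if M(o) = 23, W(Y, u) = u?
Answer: 5577/8161 ≈ 0.68337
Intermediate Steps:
C(G) = -G (C(G) = G + ((-2*G*2 + G) + G) = G + ((-4*G + G) + G) = G + (-3*G + G) = G - 2*G = -G)
(-16864 + C(-133))/(M(W(9, 11)) - 24506) = (-16864 - 1*(-133))/(23 - 24506) = (-16864 + 133)/(-24483) = -16731*(-1/24483) = 5577/8161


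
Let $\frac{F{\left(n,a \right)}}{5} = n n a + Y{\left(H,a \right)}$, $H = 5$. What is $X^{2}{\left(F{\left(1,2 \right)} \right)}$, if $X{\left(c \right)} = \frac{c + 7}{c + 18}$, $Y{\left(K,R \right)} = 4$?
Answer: $\frac{1369}{2304} \approx 0.59418$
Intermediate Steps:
$F{\left(n,a \right)} = 20 + 5 a n^{2}$ ($F{\left(n,a \right)} = 5 \left(n n a + 4\right) = 5 \left(n^{2} a + 4\right) = 5 \left(a n^{2} + 4\right) = 5 \left(4 + a n^{2}\right) = 20 + 5 a n^{2}$)
$X{\left(c \right)} = \frac{7 + c}{18 + c}$
$X^{2}{\left(F{\left(1,2 \right)} \right)} = \left(\frac{7 + \left(20 + 5 \cdot 2 \cdot 1^{2}\right)}{18 + \left(20 + 5 \cdot 2 \cdot 1^{2}\right)}\right)^{2} = \left(\frac{7 + \left(20 + 5 \cdot 2 \cdot 1\right)}{18 + \left(20 + 5 \cdot 2 \cdot 1\right)}\right)^{2} = \left(\frac{7 + \left(20 + 10\right)}{18 + \left(20 + 10\right)}\right)^{2} = \left(\frac{7 + 30}{18 + 30}\right)^{2} = \left(\frac{1}{48} \cdot 37\right)^{2} = \left(\frac{37}{48}\right)^{2} = \frac{1369}{2304}$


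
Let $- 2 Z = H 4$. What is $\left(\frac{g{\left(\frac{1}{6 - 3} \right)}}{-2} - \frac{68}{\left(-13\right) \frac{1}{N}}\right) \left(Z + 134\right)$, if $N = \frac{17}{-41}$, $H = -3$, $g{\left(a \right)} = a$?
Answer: $- \frac{522830}{1599} \approx -326.97$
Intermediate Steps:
$N = - \frac{17}{41}$ ($N = 17 \left(- \frac{1}{41}\right) = - \frac{17}{41} \approx -0.41463$)
$Z = 6$ ($Z = - \frac{\left(-3\right) 4}{2} = \left(- \frac{1}{2}\right) \left(-12\right) = 6$)
$\left(\frac{g{\left(\frac{1}{6 - 3} \right)}}{-2} - \frac{68}{\left(-13\right) \frac{1}{N}}\right) \left(Z + 134\right) = \left(\frac{1}{\left(6 - 3\right) \left(-2\right)} - \frac{68}{\left(-13\right) \frac{1}{- \frac{17}{41}}}\right) \left(6 + 134\right) = \left(\frac{1}{3} \left(- \frac{1}{2}\right) - \frac{68}{\left(-13\right) \left(- \frac{41}{17}\right)}\right) 140 = \left(\frac{1}{3} \left(- \frac{1}{2}\right) - \frac{68}{\frac{533}{17}}\right) 140 = \left(- \frac{1}{6} - \frac{1156}{533}\right) 140 = \left(- \frac{7469}{3198}\right) 140 = - \frac{522830}{1599}$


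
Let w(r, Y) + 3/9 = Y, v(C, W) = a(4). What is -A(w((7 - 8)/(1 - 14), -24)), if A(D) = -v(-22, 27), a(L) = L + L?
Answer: 8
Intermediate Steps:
a(L) = 2*L
v(C, W) = 8 (v(C, W) = 2*4 = 8)
w(r, Y) = -1/3 + Y
A(D) = -8 (A(D) = -1*8 = -8)
-A(w((7 - 8)/(1 - 14), -24)) = -1*(-8) = 8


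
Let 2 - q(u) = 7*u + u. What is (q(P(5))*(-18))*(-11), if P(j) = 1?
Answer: -1188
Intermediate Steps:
q(u) = 2 - 8*u (q(u) = 2 - (7*u + u) = 2 - 8*u)
(q(P(5))*(-18))*(-11) = ((2 - 8*1)*(-18))*(-11) = ((2 - 8)*(-18))*(-11) = -6*(-18)*(-11) = 108*(-11) = -1188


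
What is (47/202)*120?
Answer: 2820/101 ≈ 27.921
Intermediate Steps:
(47/202)*120 = 2820/101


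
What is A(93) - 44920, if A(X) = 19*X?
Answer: -43153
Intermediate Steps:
A(93) - 44920 = 19*93 - 44920 = 1767 - 44920 = -43153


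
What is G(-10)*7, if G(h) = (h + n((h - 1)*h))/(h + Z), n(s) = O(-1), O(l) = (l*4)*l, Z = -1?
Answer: 42/11 ≈ 3.8182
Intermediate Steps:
O(l) = 4*l² (O(l) = (4*l)*l = 4*l²)
n(s) = 4 (n(s) = 4*(-1)² = 4*1 = 4)
G(h) = (4 + h)/(-1 + h) (G(h) = (h + 4)/(h - 1) = (4 + h)/(-1 + h))
G(-10)*7 = ((4 - 10)/(-1 - 10))*7 = (-6/(-11))*7 = -1/11*(-6)*7 = (6/11)*7 = 42/11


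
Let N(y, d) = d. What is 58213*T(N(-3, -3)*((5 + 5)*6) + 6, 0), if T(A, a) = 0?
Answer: 0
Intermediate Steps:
58213*T(N(-3, -3)*((5 + 5)*6) + 6, 0) = 58213*0 = 0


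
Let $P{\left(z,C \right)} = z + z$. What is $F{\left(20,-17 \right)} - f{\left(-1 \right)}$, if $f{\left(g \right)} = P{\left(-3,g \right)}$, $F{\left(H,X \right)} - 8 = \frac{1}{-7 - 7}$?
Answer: $\frac{195}{14} \approx 13.929$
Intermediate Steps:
$F{\left(H,X \right)} = \frac{111}{14}$ ($F{\left(H,X \right)} = 8 + \frac{1}{-7 - 7} = 8 + \frac{1}{-14} = 8 - \frac{1}{14} = \frac{111}{14}$)
$P{\left(z,C \right)} = 2 z$
$f{\left(g \right)} = -6$ ($f{\left(g \right)} = 2 \left(-3\right) = -6$)
$F{\left(20,-17 \right)} - f{\left(-1 \right)} = \frac{111}{14} - -6 = \frac{111}{14} + 6 = \frac{195}{14}$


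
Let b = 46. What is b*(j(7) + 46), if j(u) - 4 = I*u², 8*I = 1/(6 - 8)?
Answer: 17273/8 ≈ 2159.1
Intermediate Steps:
I = -1/16 (I = 1/(8*(6 - 8)) = (⅛)/(-2) = (⅛)*(-½) = -1/16 ≈ -0.062500)
j(u) = 4 - u²/16
b*(j(7) + 46) = 46*((4 - 1/16*7²) + 46) = 46*((4 - 1/16*49) + 46) = 46*((4 - 49/16) + 46) = 46*(15/16 + 46) = 46*(751/16) = 17273/8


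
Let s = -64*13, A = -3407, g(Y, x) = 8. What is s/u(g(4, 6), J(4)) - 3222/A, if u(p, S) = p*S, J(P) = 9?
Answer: -325330/30663 ≈ -10.610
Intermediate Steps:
u(p, S) = S*p
s = -832
s/u(g(4, 6), J(4)) - 3222/A = -832/(9*8) - 3222/(-3407) = -832/72 - 3222*(-1/3407) = -832*1/72 + 3222/3407 = -104/9 + 3222/3407 = -325330/30663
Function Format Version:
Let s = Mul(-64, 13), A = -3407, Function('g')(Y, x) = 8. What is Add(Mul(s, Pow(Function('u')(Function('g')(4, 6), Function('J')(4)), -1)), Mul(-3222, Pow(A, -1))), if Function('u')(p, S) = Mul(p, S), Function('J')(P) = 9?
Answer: Rational(-325330, 30663) ≈ -10.610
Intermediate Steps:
Function('u')(p, S) = Mul(S, p)
s = -832
Add(Mul(s, Pow(Function('u')(Function('g')(4, 6), Function('J')(4)), -1)), Mul(-3222, Pow(A, -1))) = Add(Mul(-832, Pow(Mul(9, 8), -1)), Mul(-3222, Pow(-3407, -1))) = Add(Mul(-832, Pow(72, -1)), Mul(-3222, Rational(-1, 3407))) = Add(Mul(-832, Rational(1, 72)), Rational(3222, 3407)) = Add(Rational(-104, 9), Rational(3222, 3407)) = Rational(-325330, 30663)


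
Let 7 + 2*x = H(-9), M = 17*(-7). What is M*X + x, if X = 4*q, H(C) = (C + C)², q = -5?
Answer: 5077/2 ≈ 2538.5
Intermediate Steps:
M = -119
H(C) = 4*C² (H(C) = (2*C)² = 4*C²)
x = 317/2 (x = -7/2 + (4*(-9)²)/2 = -7/2 + (4*81)/2 = -7/2 + (½)*324 = -7/2 + 162 = 317/2 ≈ 158.50)
X = -20 (X = 4*(-5) = -20)
M*X + x = -119*(-20) + 317/2 = 2380 + 317/2 = 5077/2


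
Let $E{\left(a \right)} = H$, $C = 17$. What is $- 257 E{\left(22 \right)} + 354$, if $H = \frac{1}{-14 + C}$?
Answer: $\frac{805}{3} \approx 268.33$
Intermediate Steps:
$H = \frac{1}{3}$ ($H = \frac{1}{-14 + 17} = \frac{1}{3} \approx 0.33333$)
$E{\left(a \right)} = \frac{1}{3}$
$- 257 E{\left(22 \right)} + 354 = \left(-257\right) \frac{1}{3} + 354 = - \frac{257}{3} + 354 = \frac{805}{3}$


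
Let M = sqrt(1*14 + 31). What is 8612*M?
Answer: 25836*sqrt(5) ≈ 57771.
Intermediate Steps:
M = 3*sqrt(5) (M = sqrt(14 + 31) = sqrt(45) = 3*sqrt(5) ≈ 6.7082)
8612*M = 8612*(3*sqrt(5)) = 25836*sqrt(5)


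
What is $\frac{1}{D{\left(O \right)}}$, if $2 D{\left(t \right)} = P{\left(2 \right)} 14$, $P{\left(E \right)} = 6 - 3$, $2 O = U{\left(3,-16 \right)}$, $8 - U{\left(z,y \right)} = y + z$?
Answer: $\frac{1}{21} \approx 0.047619$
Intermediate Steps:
$U{\left(z,y \right)} = 8 - y - z$ ($U{\left(z,y \right)} = 8 - \left(y + z\right) = 8 - y - z$)
$O = \frac{21}{2}$ ($O = \frac{8 - -16 - 3}{2} = \frac{8 + 16 - 3}{2} = \frac{1}{2} \cdot 21 = \frac{21}{2} \approx 10.5$)
$P{\left(E \right)} = 3$
$D{\left(t \right)} = 21$ ($D{\left(t \right)} = \frac{3 \cdot 14}{2} = \frac{1}{2} \cdot 42 = 21$)
$\frac{1}{D{\left(O \right)}} = \frac{1}{21}$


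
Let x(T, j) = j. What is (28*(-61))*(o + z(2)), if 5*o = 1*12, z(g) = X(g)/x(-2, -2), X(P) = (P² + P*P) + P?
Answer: 22204/5 ≈ 4440.8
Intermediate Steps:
X(P) = P + 2*P² (X(P) = (P² + P²) + P = 2*P² + P = P + 2*P²)
z(g) = -g*(1 + 2*g)/2 (z(g) = (g*(1 + 2*g))/(-2) = (g*(1 + 2*g))*(-½) = -g*(1 + 2*g)/2)
o = 12/5 (o = (1*12)/5 = (⅕)*12 = 12/5 ≈ 2.4000)
(28*(-61))*(o + z(2)) = (28*(-61))*(12/5 - 1*2*(½ + 2)) = -1708*(12/5 - 1*2*5/2) = -1708*(12/5 - 5) = -1708*(-13/5) = 22204/5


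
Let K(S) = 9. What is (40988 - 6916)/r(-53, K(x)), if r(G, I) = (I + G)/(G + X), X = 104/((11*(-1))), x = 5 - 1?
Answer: 5851866/121 ≈ 48363.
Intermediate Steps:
x = 4
X = -104/11 (X = 104/(-11) = 104*(-1/11) = -104/11 ≈ -9.4545)
r(G, I) = (G + I)/(-104/11 + G) (r(G, I) = (I + G)/(G - 104/11) = (G + I)/(-104/11 + G))
(40988 - 6916)/r(-53, K(x)) = (40988 - 6916)/((11*(-53 + 9)/(-104 + 11*(-53)))) = 34072/((11*(-44)/(-104 - 583))) = 34072/((11*(-44)/(-687))) = 34072/((11*(-1/687)*(-44))) = 34072/(484/687) = 34072*(687/484) = 5851866/121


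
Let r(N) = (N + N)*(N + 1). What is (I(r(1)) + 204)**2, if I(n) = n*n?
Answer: 48400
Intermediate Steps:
r(N) = 2*N*(1 + N) (r(N) = (2*N)*(1 + N) = 2*N*(1 + N))
I(n) = n**2
(I(r(1)) + 204)**2 = ((2*1*(1 + 1))**2 + 204)**2 = ((2*1*2)**2 + 204)**2 = (4**2 + 204)**2 = (16 + 204)**2 = 220**2 = 48400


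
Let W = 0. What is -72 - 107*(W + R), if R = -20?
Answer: 2068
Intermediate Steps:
-72 - 107*(W + R) = -72 - 107*(0 - 20) = -72 - 107*(-20) = -72 + 2140 = 2068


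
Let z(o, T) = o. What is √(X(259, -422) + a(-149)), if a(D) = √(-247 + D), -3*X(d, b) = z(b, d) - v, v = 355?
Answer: √(259 + 6*I*√11) ≈ 16.105 + 0.6178*I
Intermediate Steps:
X(d, b) = 355/3 - b/3 (X(d, b) = -(b - 1*355)/3 = -(b - 355)/3 = -(-355 + b)/3 = 355/3 - b/3)
√(X(259, -422) + a(-149)) = √((355/3 - ⅓*(-422)) + √(-247 - 149)) = √((355/3 + 422/3) + √(-396)) = √(259 + 6*I*√11)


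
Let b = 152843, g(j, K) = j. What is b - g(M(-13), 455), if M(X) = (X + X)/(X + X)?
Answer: 152842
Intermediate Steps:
M(X) = 1 (M(X) = (2*X)/((2*X)) = (2*X)*(1/(2*X)) = 1)
b - g(M(-13), 455) = 152843 - 1*1 = 152843 - 1 = 152842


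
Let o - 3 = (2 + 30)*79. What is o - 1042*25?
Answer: -23519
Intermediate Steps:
o = 2531 (o = 3 + (2 + 30)*79 = 3 + 32*79 = 3 + 2528 = 2531)
o - 1042*25 = 2531 - 1042*25 = 2531 - 26050 = -23519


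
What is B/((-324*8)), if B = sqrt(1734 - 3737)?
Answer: -I*sqrt(2003)/2592 ≈ -0.017267*I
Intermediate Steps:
B = I*sqrt(2003) (B = sqrt(-2003) = I*sqrt(2003) ≈ 44.755*I)
B/((-324*8)) = (I*sqrt(2003))/((-324*8)) = (I*sqrt(2003))/(-2592) = (I*sqrt(2003))*(-1/2592) = -I*sqrt(2003)/2592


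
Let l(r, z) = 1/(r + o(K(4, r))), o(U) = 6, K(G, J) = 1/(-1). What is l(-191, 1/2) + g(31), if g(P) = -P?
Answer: -5736/185 ≈ -31.005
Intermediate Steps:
K(G, J) = -1
l(r, z) = 1/(6 + r) (l(r, z) = 1/(r + 6) = 1/(6 + r))
l(-191, 1/2) + g(31) = 1/(6 - 191) - 1*31 = 1/(-185) - 31 = -1/185 - 31 = -5736/185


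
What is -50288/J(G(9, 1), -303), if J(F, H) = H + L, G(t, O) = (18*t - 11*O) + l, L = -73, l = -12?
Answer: 6286/47 ≈ 133.74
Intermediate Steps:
G(t, O) = -12 - 11*O + 18*t (G(t, O) = (18*t - 11*O) - 12 = (-11*O + 18*t) - 12 = -12 - 11*O + 18*t)
J(F, H) = -73 + H (J(F, H) = H - 73 = -73 + H)
-50288/J(G(9, 1), -303) = -50288/(-73 - 303) = -50288/(-376) = -50288*(-1/376) = 6286/47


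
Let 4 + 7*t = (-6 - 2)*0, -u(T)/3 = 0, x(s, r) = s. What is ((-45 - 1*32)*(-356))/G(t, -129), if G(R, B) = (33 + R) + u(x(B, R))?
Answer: 191884/227 ≈ 845.30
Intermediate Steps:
u(T) = 0 (u(T) = -3*0 = 0)
t = -4/7 (t = -4/7 + ((-6 - 2)*0)/7 = -4/7 + (-8*0)/7 = -4/7 + (⅐)*0 = -4/7 + 0 = -4/7 ≈ -0.57143)
G(R, B) = 33 + R (G(R, B) = (33 + R) + 0 = 33 + R)
((-45 - 1*32)*(-356))/G(t, -129) = ((-45 - 1*32)*(-356))/(33 - 4/7) = ((-45 - 32)*(-356))/(227/7) = -77*(-356)*(7/227) = 27412*(7/227) = 191884/227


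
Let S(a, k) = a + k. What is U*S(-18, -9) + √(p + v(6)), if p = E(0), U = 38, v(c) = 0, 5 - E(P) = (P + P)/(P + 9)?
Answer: -1026 + √5 ≈ -1023.8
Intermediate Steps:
E(P) = 5 - 2*P/(9 + P) (E(P) = 5 - (P + P)/(P + 9) = 5 - 2*P/(9 + P))
p = 5 (p = 3*(15 + 0)/(9 + 0) = 3*15/9 = 3*(⅑)*15 = 5)
U*S(-18, -9) + √(p + v(6)) = 38*(-18 - 9) + √(5 + 0) = 38*(-27) + √5 = -1026 + √5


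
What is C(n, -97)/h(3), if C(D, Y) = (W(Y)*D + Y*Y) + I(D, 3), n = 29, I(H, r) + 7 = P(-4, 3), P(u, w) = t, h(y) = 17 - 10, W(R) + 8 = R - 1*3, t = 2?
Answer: 896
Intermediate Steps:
W(R) = -11 + R (W(R) = -8 + (R - 1*3) = -8 + (R - 3) = -8 + (-3 + R) = -11 + R)
h(y) = 7
P(u, w) = 2
I(H, r) = -5 (I(H, r) = -7 + 2 = -5)
C(D, Y) = -5 + Y**2 + D*(-11 + Y) (C(D, Y) = ((-11 + Y)*D + Y*Y) - 5 = (D*(-11 + Y) + Y**2) - 5 = (Y**2 + D*(-11 + Y)) - 5 = -5 + Y**2 + D*(-11 + Y))
C(n, -97)/h(3) = (-5 + (-97)**2 + 29*(-11 - 97))/7 = (-5 + 9409 + 29*(-108))*(1/7) = (-5 + 9409 - 3132)*(1/7) = 6272*(1/7) = 896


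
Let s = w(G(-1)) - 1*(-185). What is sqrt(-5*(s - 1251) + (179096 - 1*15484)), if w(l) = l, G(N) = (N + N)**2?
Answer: sqrt(168922) ≈ 411.00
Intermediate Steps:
G(N) = 4*N**2 (G(N) = (2*N)**2 = 4*N**2)
s = 189 (s = 4*(-1)**2 - 1*(-185) = 4*1 + 185 = 4 + 185 = 189)
sqrt(-5*(s - 1251) + (179096 - 1*15484)) = sqrt(-5*(189 - 1251) + (179096 - 1*15484)) = sqrt(-5*(-1062) + (179096 - 15484)) = sqrt(5310 + 163612) = sqrt(168922)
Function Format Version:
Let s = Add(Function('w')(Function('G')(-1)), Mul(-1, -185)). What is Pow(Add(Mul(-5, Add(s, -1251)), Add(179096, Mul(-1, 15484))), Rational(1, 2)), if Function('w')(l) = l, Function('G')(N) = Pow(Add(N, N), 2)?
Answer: Pow(168922, Rational(1, 2)) ≈ 411.00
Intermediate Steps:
Function('G')(N) = Mul(4, Pow(N, 2)) (Function('G')(N) = Pow(Mul(2, N), 2) = Mul(4, Pow(N, 2)))
s = 189 (s = Add(Mul(4, Pow(-1, 2)), Mul(-1, -185)) = Add(Mul(4, 1), 185) = Add(4, 185) = 189)
Pow(Add(Mul(-5, Add(s, -1251)), Add(179096, Mul(-1, 15484))), Rational(1, 2)) = Pow(Add(Mul(-5, Add(189, -1251)), Add(179096, Mul(-1, 15484))), Rational(1, 2)) = Pow(Add(Mul(-5, -1062), Add(179096, -15484)), Rational(1, 2)) = Pow(Add(5310, 163612), Rational(1, 2)) = Pow(168922, Rational(1, 2))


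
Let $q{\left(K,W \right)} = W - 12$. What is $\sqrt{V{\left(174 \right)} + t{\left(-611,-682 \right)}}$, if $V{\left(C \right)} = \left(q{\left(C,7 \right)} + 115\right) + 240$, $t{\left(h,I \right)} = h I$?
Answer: $2 \sqrt{104263} \approx 645.8$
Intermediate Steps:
$q{\left(K,W \right)} = -12 + W$
$t{\left(h,I \right)} = I h$
$V{\left(C \right)} = 350$ ($V{\left(C \right)} = \left(\left(-12 + 7\right) + 115\right) + 240 = \left(-5 + 115\right) + 240 = 110 + 240 = 350$)
$\sqrt{V{\left(174 \right)} + t{\left(-611,-682 \right)}} = \sqrt{350 - -416702} = \sqrt{350 + 416702} = \sqrt{417052} = 2 \sqrt{104263}$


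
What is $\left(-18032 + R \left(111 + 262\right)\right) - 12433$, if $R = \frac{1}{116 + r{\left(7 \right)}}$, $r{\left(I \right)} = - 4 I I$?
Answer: $- \frac{2437573}{80} \approx -30470.0$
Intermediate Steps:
$r{\left(I \right)} = - 4 I^{2}$
$R = - \frac{1}{80}$ ($R = \frac{1}{116 - 4 \cdot 7^{2}} = \frac{1}{116 - 196} = \frac{1}{-80} = - \frac{1}{80} \approx -0.0125$)
$\left(-18032 + R \left(111 + 262\right)\right) - 12433 = \left(-18032 - \frac{111 + 262}{80}\right) - 12433 = \left(-18032 - \frac{373}{80}\right) - 12433 = - \frac{1442933}{80} - 12433 = - \frac{2437573}{80}$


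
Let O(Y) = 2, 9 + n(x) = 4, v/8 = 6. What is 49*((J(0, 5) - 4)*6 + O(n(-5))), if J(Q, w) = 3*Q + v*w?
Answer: 69482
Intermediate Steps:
v = 48 (v = 8*6 = 48)
n(x) = -5 (n(x) = -9 + 4 = -5)
J(Q, w) = 3*Q + 48*w
49*((J(0, 5) - 4)*6 + O(n(-5))) = 49*(((3*0 + 48*5) - 4)*6 + 2) = 49*(((0 + 240) - 4)*6 + 2) = 49*((240 - 4)*6 + 2) = 49*(236*6 + 2) = 49*(1416 + 2) = 49*1418 = 69482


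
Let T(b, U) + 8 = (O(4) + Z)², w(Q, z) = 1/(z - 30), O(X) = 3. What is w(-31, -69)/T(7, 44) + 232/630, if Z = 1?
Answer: 3391/9240 ≈ 0.36699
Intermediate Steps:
w(Q, z) = 1/(-30 + z)
T(b, U) = 8 (T(b, U) = -8 + (3 + 1)² = -8 + 4² = -8 + 16 = 8)
w(-31, -69)/T(7, 44) + 232/630 = 1/(-30 - 69*8) + 232/630 = (⅛)/(-99) + 232*(1/630) = -1/99*⅛ + 116/315 = -1/792 + 116/315 = 3391/9240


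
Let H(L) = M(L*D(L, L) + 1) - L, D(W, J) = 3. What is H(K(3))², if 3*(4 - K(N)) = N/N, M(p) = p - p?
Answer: 121/9 ≈ 13.444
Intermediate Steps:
M(p) = 0
K(N) = 11/3 (K(N) = 4 - N/(3*N) = 4 - ⅓*1 = 4 - ⅓ = 11/3)
H(L) = -L (H(L) = 0 - L = -L)
H(K(3))² = (-1*11/3)² = (-11/3)² = 121/9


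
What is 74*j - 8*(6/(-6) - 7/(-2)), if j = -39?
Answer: -2906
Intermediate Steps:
74*j - 8*(6/(-6) - 7/(-2)) = 74*(-39) - 8*(6/(-6) - 7/(-2)) = -2886 - 8*(6*(-⅙) - 7*(-½)) = -2886 - 8*(-1 + 7/2) = -2886 - 8*5/2 = -2886 - 20 = -2906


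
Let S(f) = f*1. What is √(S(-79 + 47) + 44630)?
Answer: √44598 ≈ 211.18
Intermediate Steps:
S(f) = f
√(S(-79 + 47) + 44630) = √((-79 + 47) + 44630) = √(-32 + 44630) = √44598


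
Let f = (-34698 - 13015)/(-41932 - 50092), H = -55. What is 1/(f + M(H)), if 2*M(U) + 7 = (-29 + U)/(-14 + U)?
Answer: -2116552/5022197 ≈ -0.42144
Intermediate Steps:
M(U) = -7/2 + (-29 + U)/(2*(-14 + U)) (M(U) = -7/2 + ((-29 + U)/(-14 + U))/2 = -7/2 + (-29 + U)/(2*(-14 + U)))
f = 47713/92024 (f = -47713/(-92024) = -47713*(-1/92024) = 47713/92024 ≈ 0.51848)
1/(f + M(H)) = 1/(47713/92024 + 3*(23 - 2*(-55))/(2*(-14 - 55))) = 1/(47713/92024 + (3/2)*(23 + 110)/(-69)) = 1/(47713/92024 + (3/2)*(-1/69)*133) = 1/(47713/92024 - 133/46) = 1/(-5022197/2116552) = -2116552/5022197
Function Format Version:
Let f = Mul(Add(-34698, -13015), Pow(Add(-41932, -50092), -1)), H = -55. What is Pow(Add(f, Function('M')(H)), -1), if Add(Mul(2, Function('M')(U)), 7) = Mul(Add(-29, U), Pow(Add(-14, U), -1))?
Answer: Rational(-2116552, 5022197) ≈ -0.42144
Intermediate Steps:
Function('M')(U) = Add(Rational(-7, 2), Mul(Rational(1, 2), Pow(Add(-14, U), -1), Add(-29, U))) (Function('M')(U) = Add(Rational(-7, 2), Mul(Rational(1, 2), Mul(Add(-29, U), Pow(Add(-14, U), -1)))) = Add(Rational(-7, 2), Mul(Rational(1, 2), Mul(Pow(Add(-14, U), -1), Add(-29, U)))) = Add(Rational(-7, 2), Mul(Rational(1, 2), Pow(Add(-14, U), -1), Add(-29, U))))
f = Rational(47713, 92024) (f = Mul(-47713, Pow(-92024, -1)) = Mul(-47713, Rational(-1, 92024)) = Rational(47713, 92024) ≈ 0.51848)
Pow(Add(f, Function('M')(H)), -1) = Pow(Add(Rational(47713, 92024), Mul(Rational(3, 2), Pow(Add(-14, -55), -1), Add(23, Mul(-2, -55)))), -1) = Pow(Add(Rational(47713, 92024), Mul(Rational(3, 2), Pow(-69, -1), Add(23, 110))), -1) = Pow(Add(Rational(47713, 92024), Mul(Rational(3, 2), Rational(-1, 69), 133)), -1) = Pow(Add(Rational(47713, 92024), Rational(-133, 46)), -1) = Pow(Rational(-5022197, 2116552), -1) = Rational(-2116552, 5022197)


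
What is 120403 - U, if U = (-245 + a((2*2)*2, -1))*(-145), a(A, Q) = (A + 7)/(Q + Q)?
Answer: 167581/2 ≈ 83791.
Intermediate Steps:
a(A, Q) = (7 + A)/(2*Q) (a(A, Q) = (7 + A)/((2*Q)) = (7 + A)*(1/(2*Q)) = (7 + A)/(2*Q))
U = 73225/2 (U = (-245 + (½)*(7 + (2*2)*2)/(-1))*(-145) = (-245 + (½)*(-1)*(7 + 4*2))*(-145) = (-245 + (½)*(-1)*(7 + 8))*(-145) = (-245 + (½)*(-1)*15)*(-145) = (-245 - 15/2)*(-145) = -505/2*(-145) = 73225/2 ≈ 36613.)
120403 - U = 120403 - 1*73225/2 = 120403 - 73225/2 = 167581/2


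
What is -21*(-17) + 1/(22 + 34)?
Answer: 19993/56 ≈ 357.02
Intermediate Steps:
-21*(-17) + 1/(22 + 34) = 357 + 1/56 = 19993/56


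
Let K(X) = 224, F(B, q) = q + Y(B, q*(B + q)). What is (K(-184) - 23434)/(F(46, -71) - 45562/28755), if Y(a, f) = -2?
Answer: 667403550/2144677 ≈ 311.19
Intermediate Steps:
F(B, q) = -2 + q (F(B, q) = q - 2 = -2 + q)
(K(-184) - 23434)/(F(46, -71) - 45562/28755) = (224 - 23434)/((-2 - 71) - 45562/28755) = -23210/(-73 - 45562*1/28755) = -23210/(-73 - 45562/28755) = -23210/(-2144677/28755) = -23210*(-28755/2144677) = 667403550/2144677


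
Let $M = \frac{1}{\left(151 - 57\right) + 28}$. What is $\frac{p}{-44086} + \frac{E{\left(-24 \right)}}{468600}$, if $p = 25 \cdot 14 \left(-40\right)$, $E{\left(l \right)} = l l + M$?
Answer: $\frac{57390489677}{180025810800} \approx 0.31879$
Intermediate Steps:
$M = \frac{1}{122}$ ($M = \frac{1}{\left(151 - 57\right) + 28} = \frac{1}{94 + 28} = \frac{1}{122} \approx 0.0081967$)
$E{\left(l \right)} = \frac{1}{122} + l^{2}$ ($E{\left(l \right)} = l l + \frac{1}{122} = l^{2} + \frac{1}{122} = \frac{1}{122} + l^{2}$)
$p = -14000$ ($p = 350 \left(-40\right) = -14000$)
$\frac{p}{-44086} + \frac{E{\left(-24 \right)}}{468600} = - \frac{14000}{-44086} + \frac{\frac{1}{122} + \left(-24\right)^{2}}{468600} = \left(-14000\right) \left(- \frac{1}{44086}\right) + \left(\frac{1}{122} + 576\right) \frac{1}{468600} = \frac{1000}{3149} + \frac{70273}{122} \cdot \frac{1}{468600} = \frac{1000}{3149} + \frac{70273}{57169200} = \frac{57390489677}{180025810800}$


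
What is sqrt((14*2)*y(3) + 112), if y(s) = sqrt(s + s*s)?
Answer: 2*sqrt(28 + 14*sqrt(3)) ≈ 14.457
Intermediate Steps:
y(s) = sqrt(s + s**2)
sqrt((14*2)*y(3) + 112) = sqrt((14*2)*sqrt(3*(1 + 3)) + 112) = sqrt(28*sqrt(3*4) + 112) = sqrt(28*sqrt(12) + 112) = sqrt(28*(2*sqrt(3)) + 112) = sqrt(56*sqrt(3) + 112) = sqrt(112 + 56*sqrt(3))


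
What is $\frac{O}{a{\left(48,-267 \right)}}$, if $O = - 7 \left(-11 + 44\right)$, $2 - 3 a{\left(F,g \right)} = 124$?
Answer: $\frac{693}{122} \approx 5.6803$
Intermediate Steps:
$a{\left(F,g \right)} = - \frac{122}{3}$ ($a{\left(F,g \right)} = \frac{2}{3} - \frac{124}{3} = - \frac{122}{3}$)
$O = -231$ ($O = \left(-7\right) 33 = -231$)
$\frac{O}{a{\left(48,-267 \right)}} = - \frac{231}{- \frac{122}{3}} = \left(-231\right) \left(- \frac{3}{122}\right) = \frac{693}{122}$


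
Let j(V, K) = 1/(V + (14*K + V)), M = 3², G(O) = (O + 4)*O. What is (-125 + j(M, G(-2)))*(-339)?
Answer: 1610589/38 ≈ 42384.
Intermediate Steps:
G(O) = O*(4 + O) (G(O) = (4 + O)*O = O*(4 + O))
M = 9
j(V, K) = 1/(2*V + 14*K) (j(V, K) = 1/(V + (V + 14*K)) = 1/(2*V + 14*K))
(-125 + j(M, G(-2)))*(-339) = (-125 + 1/(2*(9 + 7*(-2*(4 - 2)))))*(-339) = (-125 + 1/(2*(9 + 7*(-2*2))))*(-339) = (-125 + 1/(2*(9 + 7*(-4))))*(-339) = (-125 + 1/(2*(9 - 28)))*(-339) = (-125 + (½)/(-19))*(-339) = (-125 + (½)*(-1/19))*(-339) = (-125 - 1/38)*(-339) = -4751/38*(-339) = 1610589/38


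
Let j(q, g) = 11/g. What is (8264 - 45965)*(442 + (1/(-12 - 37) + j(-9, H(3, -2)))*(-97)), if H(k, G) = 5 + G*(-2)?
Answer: -601171768/49 ≈ -1.2269e+7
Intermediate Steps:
H(k, G) = 5 - 2*G
(8264 - 45965)*(442 + (1/(-12 - 37) + j(-9, H(3, -2)))*(-97)) = (8264 - 45965)*(442 + (1/(-12 - 37) + 11/(5 - 2*(-2)))*(-97)) = -37701*(442 + (1/(-49) + 11/(5 + 4))*(-97)) = -37701*(442 + (-1/49 + 11/9)*(-97)) = -37701*(442 + (530/441)*(-97)) = -37701*(442 - 51410/441) = -37701*143512/441 = -601171768/49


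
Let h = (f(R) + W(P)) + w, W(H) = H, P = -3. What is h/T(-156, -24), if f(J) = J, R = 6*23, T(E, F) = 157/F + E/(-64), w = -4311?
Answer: 200448/197 ≈ 1017.5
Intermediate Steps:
T(E, F) = 157/F - E/64 (T(E, F) = 157/F + E*(-1/64) = 157/F - E/64)
R = 138
h = -4176 (h = (138 - 3) - 4311 = 135 - 4311 = -4176)
h/T(-156, -24) = -4176/(157/(-24) - 1/64*(-156)) = -4176/(157*(-1/24) + 39/16) = -4176/(-157/24 + 39/16) = -4176/(-197/48) = -4176*(-48/197) = 200448/197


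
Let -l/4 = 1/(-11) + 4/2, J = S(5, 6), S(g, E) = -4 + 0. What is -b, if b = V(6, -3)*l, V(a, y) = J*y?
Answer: 1008/11 ≈ 91.636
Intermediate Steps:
S(g, E) = -4
J = -4
l = -84/11 (l = -4*(1/(-11) + 4/2) = -4*(1*(-1/11) + 4*(1/2)) = -4*(-1/11 + 2) = -4*21/11 = -84/11 ≈ -7.6364)
V(a, y) = -4*y
b = -1008/11 (b = -4*(-3)*(-84/11) = 12*(-84/11) = -1008/11 ≈ -91.636)
-b = -1*(-1008/11) = 1008/11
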